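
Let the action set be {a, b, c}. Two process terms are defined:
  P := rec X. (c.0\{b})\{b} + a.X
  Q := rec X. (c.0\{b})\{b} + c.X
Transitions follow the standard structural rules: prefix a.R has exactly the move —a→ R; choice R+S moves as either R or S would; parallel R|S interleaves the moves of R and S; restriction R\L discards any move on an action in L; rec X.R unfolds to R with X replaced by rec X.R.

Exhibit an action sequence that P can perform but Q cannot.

a

LTS(P): 2 reachable states
  u0 = rec X. (c.0\{b})\{b} + a.X ⊢ ··a··> u0, ··c··> u1
  u1 = 0\{b}\{b} ⊢ stopped
LTS(Q): 2 reachable states
  v0 = rec X. (c.0\{b})\{b} + c.X ⊢ ··c··> v0, ··c··> v1
  v1 = 0\{b}\{b} ⊢ stopped
Run σ = ⟨a⟩ on P: start {u0}
  after a @ step 1: {u0}
  ✓ P
Run σ = ⟨a⟩ on Q: start {v0}
  after a @ step 1: no successor for Q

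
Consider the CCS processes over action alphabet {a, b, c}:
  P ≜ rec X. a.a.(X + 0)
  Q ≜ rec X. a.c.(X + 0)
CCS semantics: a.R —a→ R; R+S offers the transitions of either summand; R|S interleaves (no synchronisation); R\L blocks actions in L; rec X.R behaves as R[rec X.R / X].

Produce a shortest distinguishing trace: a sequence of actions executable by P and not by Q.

aa

P's transition system — 3 states:
  m0 = rec X. a.a.(X + 0) :: —a→ m1
  m1 = a.((rec X. a.a.(X + 0)) + 0) :: —a→ m2
  m2 = (rec X. a.a.(X + 0)) + 0 :: —a→ m1
Q's transition system — 3 states:
  n0 = rec X. a.c.(X + 0) :: —a→ n1
  n1 = c.((rec X. a.c.(X + 0)) + 0) :: —c→ n2
  n2 = (rec X. a.c.(X + 0)) + 0 :: —a→ n1
Run σ = ⟨aa⟩ on P: start {m0}
  after a @ step 1: {m1}
  after a @ step 2: {m2}
  P completes σ.
Run σ = ⟨aa⟩ on Q: start {n0}
  after a @ step 1: {n1}
  after a @ step 2: ∅  — Q cannot continue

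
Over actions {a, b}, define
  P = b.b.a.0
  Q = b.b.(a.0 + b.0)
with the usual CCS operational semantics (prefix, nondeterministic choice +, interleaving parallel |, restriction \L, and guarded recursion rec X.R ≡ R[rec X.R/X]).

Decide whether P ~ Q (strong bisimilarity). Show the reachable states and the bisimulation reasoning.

Reachable graph of P (4 states):
  s0 = b.b.a.0 → ··b··> s1
  s1 = b.a.0 → ··b··> s2
  s2 = a.0 → ··a··> s3
  s3 = 0 → ∅
Reachable graph of Q (4 states):
  t0 = b.b.(a.0 + b.0) → ··b··> t1
  t1 = b.(a.0 + b.0) → ··b··> t2
  t2 = a.0 + b.0 → ··a··> t3, ··b··> t3
  t3 = 0 → ∅
Bisimilarity quotient blocks:
  B0 = {s0}
  B1 = {s1}
  B2 = {s2}
  B3 = {s3, t3}
  B4 = {t0}
  B5 = {t1}
  B6 = {t2}
s0 ∈ B0, t0 ∈ B4 → different blocks

NO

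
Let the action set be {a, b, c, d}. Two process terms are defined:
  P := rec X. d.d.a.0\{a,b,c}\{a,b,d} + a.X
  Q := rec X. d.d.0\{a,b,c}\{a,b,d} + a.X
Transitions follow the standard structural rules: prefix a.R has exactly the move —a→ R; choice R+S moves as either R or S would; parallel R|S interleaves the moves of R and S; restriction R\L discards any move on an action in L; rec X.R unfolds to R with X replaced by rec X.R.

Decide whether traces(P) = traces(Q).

Reachable graph of P (4 states):
  u0 = rec X. d.d.a.0\{a,b,c}\{a,b,d} + a.X :: ··a··> u0, ··d··> u1
  u1 = d.a.0\{a,b,c}\{a,b,d} :: ··d··> u2
  u2 = a.0\{a,b,c}\{a,b,d} :: ··a··> u3
  u3 = 0\{a,b,c}\{a,b,d} :: (no moves)
Reachable graph of Q (3 states):
  v0 = rec X. d.d.0\{a,b,c}\{a,b,d} + a.X :: ··a··> v0, ··d··> v1
  v1 = d.0\{a,b,c}\{a,b,d} :: ··d··> v2
  v2 = 0\{a,b,c}\{a,b,d} :: (no moves)
Executing dda from P (initial set {u0}):
  [1] d ⇒ {u1}
  [2] d ⇒ {u2}
  [3] a ⇒ {u3}
  — P admits the full trace.
Executing dda from Q (initial set {v0}):
  [1] d ⇒ {v1}
  [2] d ⇒ {v2}
  [3] a ⇒ ∅ (Q stuck)

trace-distinct — witness ⟨dda⟩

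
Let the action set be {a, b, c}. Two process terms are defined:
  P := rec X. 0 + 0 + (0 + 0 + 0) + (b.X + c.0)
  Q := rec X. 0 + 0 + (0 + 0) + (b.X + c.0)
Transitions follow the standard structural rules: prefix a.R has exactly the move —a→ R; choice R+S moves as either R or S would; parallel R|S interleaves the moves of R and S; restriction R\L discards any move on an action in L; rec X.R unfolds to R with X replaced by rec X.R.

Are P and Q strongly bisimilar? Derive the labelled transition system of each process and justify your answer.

P's transition system — 2 states:
  m0 = rec X. 0 + 0 + (0 + 0 + 0) + (b.X + c.0) | -b-> m0, -c-> m1
  m1 = 0 | ·
Q's transition system — 2 states:
  n0 = rec X. 0 + 0 + (0 + 0) + (b.X + c.0) | -b-> n0, -c-> n1
  n1 = 0 | ·
Bisimilarity quotient blocks:
  B0 = {m0, n0}
  B1 = {m1, n1}
m0 ∈ B0, n0 ∈ B0 → same block

P ~ Q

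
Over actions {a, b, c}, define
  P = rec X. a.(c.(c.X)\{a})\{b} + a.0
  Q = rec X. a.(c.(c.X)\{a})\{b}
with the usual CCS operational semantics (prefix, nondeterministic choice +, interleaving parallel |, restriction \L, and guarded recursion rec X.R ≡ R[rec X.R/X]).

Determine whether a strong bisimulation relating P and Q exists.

P ≁ Q

P's transition system — 5 states:
  m0 = rec X. a.(c.(c.X)\{a})\{b} + a.0 :: ··a··> m1, ··a··> m2
  m1 = (c.(c.(rec X. a.(c.(c.X)\{a})\{b} + a.0))\{a})\{b} :: ··c··> m3
  m2 = 0 :: ∅
  m3 = (c.(rec X. a.(c.(c.X)\{a})\{b} + a.0))\{a}\{b} :: ··c··> m4
  m4 = (rec X. a.(c.(c.X)\{a})\{b} + a.0)\{a}\{b} :: ∅
Q's transition system — 4 states:
  n0 = rec X. a.(c.(c.X)\{a})\{b} :: ··a··> n1
  n1 = (c.(c.(rec X. a.(c.(c.X)\{a})\{b}))\{a})\{b} :: ··c··> n2
  n2 = (c.(rec X. a.(c.(c.X)\{a})\{b}))\{a}\{b} :: ··c··> n3
  n3 = (rec X. a.(c.(c.X)\{a})\{b})\{a}\{b} :: ∅
Bisimilarity quotient blocks:
  B0 = {m0}
  B1 = {m2, m4, n3}
  B2 = {m1, n1}
  B3 = {m3, n2}
  B4 = {n0}
m0 ∈ B0, n0 ∈ B4 → different blocks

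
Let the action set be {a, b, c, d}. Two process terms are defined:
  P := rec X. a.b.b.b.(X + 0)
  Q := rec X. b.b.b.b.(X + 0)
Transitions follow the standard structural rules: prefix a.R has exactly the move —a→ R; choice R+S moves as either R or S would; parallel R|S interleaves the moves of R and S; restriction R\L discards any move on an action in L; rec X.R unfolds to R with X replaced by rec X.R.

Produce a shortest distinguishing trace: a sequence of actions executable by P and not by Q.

P's transition system — 5 states:
  s0 = rec X. a.b.b.b.(X + 0) | —a→ s1
  s1 = b.b.b.((rec X. a.b.b.b.(X + 0)) + 0) | —b→ s2
  s2 = b.b.((rec X. a.b.b.b.(X + 0)) + 0) | —b→ s3
  s3 = b.((rec X. a.b.b.b.(X + 0)) + 0) | —b→ s4
  s4 = (rec X. a.b.b.b.(X + 0)) + 0 | —a→ s1
Q's transition system — 5 states:
  t0 = rec X. b.b.b.b.(X + 0) | —b→ t1
  t1 = b.b.b.((rec X. b.b.b.b.(X + 0)) + 0) | —b→ t2
  t2 = b.b.((rec X. b.b.b.b.(X + 0)) + 0) | —b→ t3
  t3 = b.((rec X. b.b.b.b.(X + 0)) + 0) | —b→ t4
  t4 = (rec X. b.b.b.b.(X + 0)) + 0 | —b→ t1
Executing a from P (initial set {s0}):
  after a @ step 1: {s1}
  P completes σ.
Executing a from Q (initial set {t0}):
  after a @ step 1: ∅ (Q stuck)

a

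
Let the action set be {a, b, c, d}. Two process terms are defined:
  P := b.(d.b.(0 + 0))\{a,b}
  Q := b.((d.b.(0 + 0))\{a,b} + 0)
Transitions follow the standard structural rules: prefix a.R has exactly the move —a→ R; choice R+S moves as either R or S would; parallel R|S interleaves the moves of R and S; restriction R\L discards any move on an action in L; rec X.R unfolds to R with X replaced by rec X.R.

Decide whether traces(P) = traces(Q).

YES

Reachable graph of P (3 states):
  u0 = b.(d.b.(0 + 0))\{a,b} has moves —b→ u1
  u1 = (d.b.(0 + 0))\{a,b} has moves —d→ u2
  u2 = (b.(0 + 0))\{a,b} has moves (no moves)
Reachable graph of Q (3 states):
  v0 = b.((d.b.(0 + 0))\{a,b} + 0) has moves —b→ v1
  v1 = (d.b.(0 + 0))\{a,b} + 0 has moves —d→ v2
  v2 = (b.(0 + 0))\{a,b} has moves (no moves)
Partition-refinement fixed point:
  B0 = {u0, v0}
  B1 = {u1, v1}
  B2 = {u2, v2}
u0 ∈ B0, v0 ∈ B0 → same block
Bisimilar ⇒ trace-equivalent.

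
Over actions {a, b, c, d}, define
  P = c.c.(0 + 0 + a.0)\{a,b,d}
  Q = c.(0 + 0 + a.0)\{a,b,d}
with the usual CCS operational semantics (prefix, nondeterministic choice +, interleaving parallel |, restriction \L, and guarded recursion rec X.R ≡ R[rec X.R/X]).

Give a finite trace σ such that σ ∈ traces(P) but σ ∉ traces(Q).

cc

P's transition system — 3 states:
  p0 = c.c.(0 + 0 + a.0)\{a,b,d} | --c--▸ p1
  p1 = c.(0 + 0 + a.0)\{a,b,d} | --c--▸ p2
  p2 = (0 + 0 + a.0)\{a,b,d} | ∅
Q's transition system — 2 states:
  q0 = c.(0 + 0 + a.0)\{a,b,d} | --c--▸ q1
  q1 = (0 + 0 + a.0)\{a,b,d} | ∅
Run σ = ⟨cc⟩ on P: start {p0}
  after c @ step 1: {p1}
  after c @ step 2: {p2}
  — P admits the full trace.
Run σ = ⟨cc⟩ on Q: start {q0}
  after c @ step 1: {q1}
  after c @ step 2: ∅ (Q stuck)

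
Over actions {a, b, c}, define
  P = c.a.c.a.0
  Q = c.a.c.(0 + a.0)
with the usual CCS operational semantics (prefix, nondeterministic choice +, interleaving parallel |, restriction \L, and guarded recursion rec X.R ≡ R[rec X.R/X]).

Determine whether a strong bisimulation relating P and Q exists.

LTS(P): 5 reachable states
  s0 = c.a.c.a.0 ⊢ —c→ s1
  s1 = a.c.a.0 ⊢ —a→ s2
  s2 = c.a.0 ⊢ —c→ s3
  s3 = a.0 ⊢ —a→ s4
  s4 = 0 ⊢ deadlocked
LTS(Q): 5 reachable states
  t0 = c.a.c.(0 + a.0) ⊢ —c→ t1
  t1 = a.c.(0 + a.0) ⊢ —a→ t2
  t2 = c.(0 + a.0) ⊢ —c→ t3
  t3 = 0 + a.0 ⊢ —a→ t4
  t4 = 0 ⊢ deadlocked
Bisimilarity quotient blocks:
  B0 = {s0, t0}
  B1 = {s1, t1}
  B2 = {s2, t2}
  B3 = {s3, t3}
  B4 = {s4, t4}
s0 ∈ B0, t0 ∈ B0 → same block

P ~ Q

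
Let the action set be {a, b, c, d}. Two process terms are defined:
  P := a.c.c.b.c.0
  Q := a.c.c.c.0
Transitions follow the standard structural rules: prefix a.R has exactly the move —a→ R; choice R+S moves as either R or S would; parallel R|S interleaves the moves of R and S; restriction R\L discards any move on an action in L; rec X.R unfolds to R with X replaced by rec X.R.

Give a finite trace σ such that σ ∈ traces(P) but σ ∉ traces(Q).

accb

LTS(P): 6 reachable states
  p0 = a.c.c.b.c.0 → -a-> p1
  p1 = c.c.b.c.0 → -c-> p2
  p2 = c.b.c.0 → -c-> p3
  p3 = b.c.0 → -b-> p4
  p4 = c.0 → -c-> p5
  p5 = 0 → (no moves)
LTS(Q): 5 reachable states
  q0 = a.c.c.c.0 → -a-> q1
  q1 = c.c.c.0 → -c-> q2
  q2 = c.c.0 → -c-> q3
  q3 = c.0 → -c-> q4
  q4 = 0 → (no moves)
Run σ = ⟨accb⟩ on P: start {p0}
  after a @ step 1: {p1}
  after c @ step 2: {p2}
  after c @ step 3: {p3}
  after b @ step 4: {p4}
  ✓ P
Run σ = ⟨accb⟩ on Q: start {q0}
  after a @ step 1: {q1}
  after c @ step 2: {q2}
  after c @ step 3: {q3}
  after b @ step 4: ∅ (Q stuck)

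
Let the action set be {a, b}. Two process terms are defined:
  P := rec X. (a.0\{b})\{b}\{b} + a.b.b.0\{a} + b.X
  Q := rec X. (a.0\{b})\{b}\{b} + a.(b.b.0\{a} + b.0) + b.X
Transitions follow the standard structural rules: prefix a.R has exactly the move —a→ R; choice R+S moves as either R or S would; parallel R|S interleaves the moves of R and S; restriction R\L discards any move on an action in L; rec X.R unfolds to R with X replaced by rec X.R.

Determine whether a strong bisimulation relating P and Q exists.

not bisimilar

LTS(P): 5 reachable states
  s0 = rec X. (a.0\{b})\{b}\{b} + a.b.b.0\{a} + b.X :: =a=> s1, =a=> s2, =b=> s0
  s1 = 0\{b}\{b}\{b} :: stopped
  s2 = b.b.0\{a} :: =b=> s3
  s3 = b.0\{a} :: =b=> s4
  s4 = 0\{a} :: stopped
LTS(Q): 6 reachable states
  t0 = rec X. (a.0\{b})\{b}\{b} + a.(b.b.0\{a} + b.0) + b.X :: =a=> t1, =a=> t2, =b=> t0
  t1 = 0\{b}\{b}\{b} :: stopped
  t2 = b.b.0\{a} + b.0 :: =b=> t3, =b=> t4
  t3 = 0 :: stopped
  t4 = b.0\{a} :: =b=> t5
  t5 = 0\{a} :: stopped
Coarsest stable partition (strong bisimilarity classes):
  B0 = {s0}
  B1 = {s1, s4, t1, t3, t5}
  B2 = {s2}
  B3 = {s3, t4}
  B4 = {t0}
  B5 = {t2}
s0 ∈ B0, t0 ∈ B4 → different blocks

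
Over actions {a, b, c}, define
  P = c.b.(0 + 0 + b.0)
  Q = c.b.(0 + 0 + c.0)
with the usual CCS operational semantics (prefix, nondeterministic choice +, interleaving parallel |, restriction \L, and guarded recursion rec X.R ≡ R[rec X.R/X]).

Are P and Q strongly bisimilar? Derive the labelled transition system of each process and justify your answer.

P ≁ Q

P's transition system — 4 states:
  p0 = c.b.(0 + 0 + b.0) → ··c··> p1
  p1 = b.(0 + 0 + b.0) → ··b··> p2
  p2 = 0 + 0 + b.0 → ··b··> p3
  p3 = 0 → stopped
Q's transition system — 4 states:
  q0 = c.b.(0 + 0 + c.0) → ··c··> q1
  q1 = b.(0 + 0 + c.0) → ··b··> q2
  q2 = 0 + 0 + c.0 → ··c··> q3
  q3 = 0 → stopped
Bisimilarity quotient blocks:
  B0 = {p0}
  B1 = {p1}
  B2 = {p2}
  B3 = {p3, q3}
  B4 = {q0}
  B5 = {q1}
  B6 = {q2}
p0 ∈ B0, q0 ∈ B4 → different blocks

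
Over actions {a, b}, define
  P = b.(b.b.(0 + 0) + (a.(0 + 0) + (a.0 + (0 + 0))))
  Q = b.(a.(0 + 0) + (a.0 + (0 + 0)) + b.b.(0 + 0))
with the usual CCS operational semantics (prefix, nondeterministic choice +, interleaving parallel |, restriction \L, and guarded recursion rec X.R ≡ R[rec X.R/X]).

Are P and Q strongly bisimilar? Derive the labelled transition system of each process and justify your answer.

YES

LTS(P): 5 reachable states
  m0 = b.(b.b.(0 + 0) + (a.(0 + 0) + (a.0 + (0 + 0)))) ⊢ -b-> m1
  m1 = b.b.(0 + 0) + (a.(0 + 0) + (a.0 + (0 + 0))) ⊢ -a-> m2, -a-> m3, -b-> m4
  m2 = 0 ⊢ ∅
  m3 = 0 + 0 ⊢ ∅
  m4 = b.(0 + 0) ⊢ -b-> m3
LTS(Q): 5 reachable states
  n0 = b.(a.(0 + 0) + (a.0 + (0 + 0)) + b.b.(0 + 0)) ⊢ -b-> n1
  n1 = a.(0 + 0) + (a.0 + (0 + 0)) + b.b.(0 + 0) ⊢ -a-> n2, -a-> n3, -b-> n4
  n2 = 0 ⊢ ∅
  n3 = 0 + 0 ⊢ ∅
  n4 = b.(0 + 0) ⊢ -b-> n3
Partition-refinement fixed point:
  B0 = {m0, n0}
  B1 = {m1, n1}
  B2 = {m2, m3, n2, n3}
  B3 = {m4, n4}
m0 ∈ B0, n0 ∈ B0 → same block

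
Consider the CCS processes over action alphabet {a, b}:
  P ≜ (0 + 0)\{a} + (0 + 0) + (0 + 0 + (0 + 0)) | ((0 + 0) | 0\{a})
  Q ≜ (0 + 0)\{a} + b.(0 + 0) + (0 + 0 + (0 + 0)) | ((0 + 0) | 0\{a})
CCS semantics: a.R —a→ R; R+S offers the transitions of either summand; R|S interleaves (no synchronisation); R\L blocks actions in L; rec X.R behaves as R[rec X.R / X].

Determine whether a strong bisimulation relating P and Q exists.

NO

LTS(P): 1 reachable states
  m0 = (0 + 0)\{a} + (0 + 0) + (0 + 0 + (0 + 0)) | ((0 + 0) | 0\{a}) ⊢ stopped
LTS(Q): 2 reachable states
  n0 = (0 + 0)\{a} + b.(0 + 0) + (0 + 0 + (0 + 0)) | ((0 + 0) | 0\{a}) ⊢ —b→ n1
  n1 = 0 + 0 ⊢ stopped
Coarsest stable partition (strong bisimilarity classes):
  B0 = {m0, n1}
  B1 = {n0}
m0 ∈ B0, n0 ∈ B1 → different blocks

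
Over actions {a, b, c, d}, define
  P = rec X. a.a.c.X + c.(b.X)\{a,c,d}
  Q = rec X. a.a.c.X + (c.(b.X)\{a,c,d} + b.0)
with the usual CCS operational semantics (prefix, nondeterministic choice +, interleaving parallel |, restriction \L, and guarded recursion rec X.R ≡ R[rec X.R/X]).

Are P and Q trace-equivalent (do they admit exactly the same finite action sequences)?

Reachable graph of P (5 states):
  p0 = rec X. a.a.c.X + c.(b.X)\{a,c,d} → —a→ p1, —c→ p2
  p1 = a.c.(rec X. a.a.c.X + c.(b.X)\{a,c,d}) → —a→ p3
  p2 = (b.(rec X. a.a.c.X + c.(b.X)\{a,c,d}))\{a,c,d} → —b→ p4
  p3 = c.(rec X. a.a.c.X + c.(b.X)\{a,c,d}) → —c→ p0
  p4 = (rec X. a.a.c.X + c.(b.X)\{a,c,d})\{a,c,d} → stopped
Reachable graph of Q (7 states):
  q0 = rec X. a.a.c.X + (c.(b.X)\{a,c,d} + b.0) → —a→ q1, —b→ q2, —c→ q3
  q1 = a.c.(rec X. a.a.c.X + (c.(b.X)\{a,c,d} + b.0)) → —a→ q4
  q2 = 0 → stopped
  q3 = (b.(rec X. a.a.c.X + (c.(b.X)\{a,c,d} + b.0)))\{a,c,d} → —b→ q5
  q4 = c.(rec X. a.a.c.X + (c.(b.X)\{a,c,d} + b.0)) → —c→ q0
  q5 = (rec X. a.a.c.X + (c.(b.X)\{a,c,d} + b.0))\{a,c,d} → —b→ q6
  q6 = 0\{a,c,d} → stopped
Run σ = ⟨b⟩ on Q: start {q0}
  step 1 (b): {q2}
  ✓ Q
Run σ = ⟨b⟩ on P: start {p0}
  step 1 (b): ∅  — P cannot continue

trace-distinct — witness ⟨b⟩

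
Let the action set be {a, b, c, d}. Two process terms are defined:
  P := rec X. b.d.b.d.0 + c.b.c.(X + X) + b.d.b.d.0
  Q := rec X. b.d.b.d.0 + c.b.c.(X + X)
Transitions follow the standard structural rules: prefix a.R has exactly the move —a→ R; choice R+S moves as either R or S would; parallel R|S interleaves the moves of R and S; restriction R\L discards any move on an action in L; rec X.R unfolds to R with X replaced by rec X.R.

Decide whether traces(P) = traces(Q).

YES

P's transition system — 8 states:
  u0 = rec X. b.d.b.d.0 + c.b.c.(X + X) + b.d.b.d.0 → —b→ u1, —c→ u2
  u1 = d.b.d.0 → —d→ u3
  u2 = b.c.((rec X. b.d.b.d.0 + c.b.c.(X + X) + b.d.b.d.0) + (rec X. b.d.b.d.0 + c.b.c.(X + X) + b.d.b.d.0)) → —b→ u4
  u3 = b.d.0 → —b→ u5
  u4 = c.((rec X. b.d.b.d.0 + c.b.c.(X + X) + b.d.b.d.0) + (rec X. b.d.b.d.0 + c.b.c.(X + X) + b.d.b.d.0)) → —c→ u6
  u5 = d.0 → —d→ u7
  u6 = (rec X. b.d.b.d.0 + c.b.c.(X + X) + b.d.b.d.0) + (rec X. b.d.b.d.0 + c.b.c.(X + X) + b.d.b.d.0) → —b→ u1, —c→ u2
  u7 = 0 → (no moves)
Q's transition system — 8 states:
  v0 = rec X. b.d.b.d.0 + c.b.c.(X + X) → —b→ v1, —c→ v2
  v1 = d.b.d.0 → —d→ v3
  v2 = b.c.((rec X. b.d.b.d.0 + c.b.c.(X + X)) + (rec X. b.d.b.d.0 + c.b.c.(X + X))) → —b→ v4
  v3 = b.d.0 → —b→ v5
  v4 = c.((rec X. b.d.b.d.0 + c.b.c.(X + X)) + (rec X. b.d.b.d.0 + c.b.c.(X + X))) → —c→ v6
  v5 = d.0 → —d→ v7
  v6 = (rec X. b.d.b.d.0 + c.b.c.(X + X)) + (rec X. b.d.b.d.0 + c.b.c.(X + X)) → —b→ v1, —c→ v2
  v7 = 0 → (no moves)
Bisimilarity quotient blocks:
  B0 = {u0, u6, v0, v6}
  B1 = {u1, v1}
  B2 = {u3, v3}
  B3 = {u5, v5}
  B4 = {u7, v7}
  B5 = {u2, v2}
  B6 = {u4, v4}
u0 ∈ B0, v0 ∈ B0 → same block
Bisimilar ⇒ trace-equivalent.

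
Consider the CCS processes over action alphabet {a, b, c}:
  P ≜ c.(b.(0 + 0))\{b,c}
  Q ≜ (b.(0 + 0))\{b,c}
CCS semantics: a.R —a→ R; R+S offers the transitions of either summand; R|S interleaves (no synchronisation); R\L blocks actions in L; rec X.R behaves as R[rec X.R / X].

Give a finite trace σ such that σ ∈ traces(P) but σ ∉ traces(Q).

c

LTS(P): 2 reachable states
  m0 = c.(b.(0 + 0))\{b,c} has moves =c=> m1
  m1 = (b.(0 + 0))\{b,c} has moves ·
LTS(Q): 1 reachable states
  n0 = (b.(0 + 0))\{b,c} has moves ·
Trace ⟨c⟩ through P, begin at {m0}:
  after c @ step 1: {m1}
  ✓ P
Trace ⟨c⟩ through Q, begin at {n0}:
  after c @ step 1: ∅ (Q stuck)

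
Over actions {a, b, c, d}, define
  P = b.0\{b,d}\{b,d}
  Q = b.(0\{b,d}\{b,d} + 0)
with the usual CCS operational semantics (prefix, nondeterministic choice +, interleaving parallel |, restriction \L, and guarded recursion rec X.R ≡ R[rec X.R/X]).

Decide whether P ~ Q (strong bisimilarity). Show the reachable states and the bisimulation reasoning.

bisimilar

P's transition system — 2 states:
  u0 = b.0\{b,d}\{b,d} | —b→ u1
  u1 = 0\{b,d}\{b,d} | ·
Q's transition system — 2 states:
  v0 = b.(0\{b,d}\{b,d} + 0) | —b→ v1
  v1 = 0\{b,d}\{b,d} + 0 | ·
Coarsest stable partition (strong bisimilarity classes):
  B0 = {u0, v0}
  B1 = {u1, v1}
u0 ∈ B0, v0 ∈ B0 → same block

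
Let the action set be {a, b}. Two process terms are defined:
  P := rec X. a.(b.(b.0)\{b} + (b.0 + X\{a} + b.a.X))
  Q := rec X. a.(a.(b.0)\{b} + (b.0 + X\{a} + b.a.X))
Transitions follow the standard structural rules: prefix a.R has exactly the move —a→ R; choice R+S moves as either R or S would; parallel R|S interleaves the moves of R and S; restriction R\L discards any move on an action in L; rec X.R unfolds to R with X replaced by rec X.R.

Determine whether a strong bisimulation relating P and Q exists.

P ≁ Q

LTS(P): 5 reachable states
  s0 = rec X. a.(b.(b.0)\{b} + (b.0 + X\{a} + b.a.X)) → ··a··> s1
  s1 = b.(b.0)\{b} + (b.0 + (rec X. a.(b.(b.0)\{b} + (b.0 + X\{a} + b.a.X)))\{a} + b.a.(rec X. a.(b.(b.0)\{b} + (b.0 + X\{a} + b.a.X)))) → ··b··> s2, ··b··> s3, ··b··> s4
  s2 = (b.0)\{b} → stopped
  s3 = 0 → stopped
  s4 = a.(rec X. a.(b.(b.0)\{b} + (b.0 + X\{a} + b.a.X))) → ··a··> s0
LTS(Q): 5 reachable states
  t0 = rec X. a.(a.(b.0)\{b} + (b.0 + X\{a} + b.a.X)) → ··a··> t1
  t1 = a.(b.0)\{b} + (b.0 + (rec X. a.(a.(b.0)\{b} + (b.0 + X\{a} + b.a.X)))\{a} + b.a.(rec X. a.(a.(b.0)\{b} + (b.0 + X\{a} + b.a.X)))) → ··a··> t2, ··b··> t3, ··b··> t4
  t2 = (b.0)\{b} → stopped
  t3 = 0 → stopped
  t4 = a.(rec X. a.(a.(b.0)\{b} + (b.0 + X\{a} + b.a.X))) → ··a··> t0
Coarsest stable partition (strong bisimilarity classes):
  B0 = {s0}
  B1 = {s1}
  B2 = {s4}
  B3 = {s2, s3, t2, t3}
  B4 = {t0}
  B5 = {t1}
  B6 = {t4}
s0 ∈ B0, t0 ∈ B4 → different blocks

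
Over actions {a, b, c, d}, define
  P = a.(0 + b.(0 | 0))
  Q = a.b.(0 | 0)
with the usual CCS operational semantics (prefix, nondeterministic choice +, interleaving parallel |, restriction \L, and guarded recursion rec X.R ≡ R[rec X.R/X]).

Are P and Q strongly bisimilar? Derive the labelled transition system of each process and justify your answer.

bisimilar

Reachable graph of P (3 states):
  m0 = a.(0 + b.(0 | 0)) | —a→ m1
  m1 = 0 + b.(0 | 0) | —b→ m2
  m2 = 0 | 0 | ∅
Reachable graph of Q (3 states):
  n0 = a.b.(0 | 0) | —a→ n1
  n1 = b.(0 | 0) | —b→ n2
  n2 = 0 | 0 | ∅
Coarsest stable partition (strong bisimilarity classes):
  B0 = {m0, n0}
  B1 = {m1, n1}
  B2 = {m2, n2}
m0 ∈ B0, n0 ∈ B0 → same block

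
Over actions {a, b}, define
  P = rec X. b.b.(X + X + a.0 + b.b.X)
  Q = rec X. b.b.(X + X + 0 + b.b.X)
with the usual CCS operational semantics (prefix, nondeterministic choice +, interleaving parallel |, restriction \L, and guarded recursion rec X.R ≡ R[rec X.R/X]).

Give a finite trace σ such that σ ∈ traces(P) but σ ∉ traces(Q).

bba

P's transition system — 5 states:
  m0 = rec X. b.b.(X + X + a.0 + b.b.X) has moves -b-> m1
  m1 = b.((rec X. b.b.(X + X + a.0 + b.b.X)) + (rec X. b.b.(X + X + a.0 + b.b.X)) + a.0 + b.b.(rec X. b.b.(X + X + a.0 + b.b.X))) has moves -b-> m2
  m2 = (rec X. b.b.(X + X + a.0 + b.b.X)) + (rec X. b.b.(X + X + a.0 + b.b.X)) + a.0 + b.b.(rec X. b.b.(X + X + a.0 + b.b.X)) has moves -a-> m3, -b-> m1, -b-> m4
  m3 = 0 has moves deadlocked
  m4 = b.(rec X. b.b.(X + X + a.0 + b.b.X)) has moves -b-> m0
Q's transition system — 4 states:
  n0 = rec X. b.b.(X + X + 0 + b.b.X) has moves -b-> n1
  n1 = b.((rec X. b.b.(X + X + 0 + b.b.X)) + (rec X. b.b.(X + X + 0 + b.b.X)) + 0 + b.b.(rec X. b.b.(X + X + 0 + b.b.X))) has moves -b-> n2
  n2 = (rec X. b.b.(X + X + 0 + b.b.X)) + (rec X. b.b.(X + X + 0 + b.b.X)) + 0 + b.b.(rec X. b.b.(X + X + 0 + b.b.X)) has moves -b-> n1, -b-> n3
  n3 = b.(rec X. b.b.(X + X + 0 + b.b.X)) has moves -b-> n0
Run σ = ⟨bba⟩ on P: start {m0}
  step 1 (b): {m1}
  step 2 (b): {m2}
  step 3 (a): {m3}
  P completes σ.
Run σ = ⟨bba⟩ on Q: start {n0}
  step 1 (b): {n1}
  step 2 (b): {n2}
  step 3 (a): no successor for Q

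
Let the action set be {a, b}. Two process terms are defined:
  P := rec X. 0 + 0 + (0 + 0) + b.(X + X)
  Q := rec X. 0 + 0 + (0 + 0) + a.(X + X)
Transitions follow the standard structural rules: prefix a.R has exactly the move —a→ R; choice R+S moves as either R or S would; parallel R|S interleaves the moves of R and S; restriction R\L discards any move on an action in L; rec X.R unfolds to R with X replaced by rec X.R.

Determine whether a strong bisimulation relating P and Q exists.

Reachable graph of P (2 states):
  m0 = rec X. 0 + 0 + (0 + 0) + b.(X + X) has moves --b--▸ m1
  m1 = (rec X. 0 + 0 + (0 + 0) + b.(X + X)) + (rec X. 0 + 0 + (0 + 0) + b.(X + X)) has moves --b--▸ m1
Reachable graph of Q (2 states):
  n0 = rec X. 0 + 0 + (0 + 0) + a.(X + X) has moves --a--▸ n1
  n1 = (rec X. 0 + 0 + (0 + 0) + a.(X + X)) + (rec X. 0 + 0 + (0 + 0) + a.(X + X)) has moves --a--▸ n1
Partition-refinement fixed point:
  B0 = {m0, m1}
  B1 = {n0, n1}
m0 ∈ B0, n0 ∈ B1 → different blocks

not bisimilar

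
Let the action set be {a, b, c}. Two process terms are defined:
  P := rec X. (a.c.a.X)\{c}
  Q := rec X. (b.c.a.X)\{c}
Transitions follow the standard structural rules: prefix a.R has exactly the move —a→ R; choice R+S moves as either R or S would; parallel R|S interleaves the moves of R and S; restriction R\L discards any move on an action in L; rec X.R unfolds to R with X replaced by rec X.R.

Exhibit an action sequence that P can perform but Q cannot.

a

P's transition system — 2 states:
  u0 = rec X. (a.c.a.X)\{c} ⊢ --a--▸ u1
  u1 = (c.a.(rec X. (a.c.a.X)\{c}))\{c} ⊢ (no moves)
Q's transition system — 2 states:
  v0 = rec X. (b.c.a.X)\{c} ⊢ --b--▸ v1
  v1 = (c.a.(rec X. (b.c.a.X)\{c}))\{c} ⊢ (no moves)
Trace ⟨a⟩ through P, begin at {u0}:
  step 1 (a): {u1}
  — P admits the full trace.
Trace ⟨a⟩ through Q, begin at {v0}:
  step 1 (a): ∅  — Q cannot continue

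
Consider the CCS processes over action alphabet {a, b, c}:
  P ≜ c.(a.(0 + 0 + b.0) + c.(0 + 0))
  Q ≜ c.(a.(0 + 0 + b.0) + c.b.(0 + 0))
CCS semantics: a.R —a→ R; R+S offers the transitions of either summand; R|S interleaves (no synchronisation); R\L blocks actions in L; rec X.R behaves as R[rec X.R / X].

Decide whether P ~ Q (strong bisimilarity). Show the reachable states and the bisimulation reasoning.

not bisimilar

P's transition system — 5 states:
  p0 = c.(a.(0 + 0 + b.0) + c.(0 + 0)) | ··c··> p1
  p1 = a.(0 + 0 + b.0) + c.(0 + 0) | ··a··> p2, ··c··> p3
  p2 = 0 + 0 + b.0 | ··b··> p4
  p3 = 0 + 0 | ·
  p4 = 0 | ·
Q's transition system — 6 states:
  q0 = c.(a.(0 + 0 + b.0) + c.b.(0 + 0)) | ··c··> q1
  q1 = a.(0 + 0 + b.0) + c.b.(0 + 0) | ··a··> q2, ··c··> q3
  q2 = 0 + 0 + b.0 | ··b··> q4
  q3 = b.(0 + 0) | ··b··> q5
  q4 = 0 | ·
  q5 = 0 + 0 | ·
Coarsest stable partition (strong bisimilarity classes):
  B0 = {p0}
  B1 = {p1}
  B2 = {p2, q2, q3}
  B3 = {p3, p4, q4, q5}
  B4 = {q0}
  B5 = {q1}
p0 ∈ B0, q0 ∈ B4 → different blocks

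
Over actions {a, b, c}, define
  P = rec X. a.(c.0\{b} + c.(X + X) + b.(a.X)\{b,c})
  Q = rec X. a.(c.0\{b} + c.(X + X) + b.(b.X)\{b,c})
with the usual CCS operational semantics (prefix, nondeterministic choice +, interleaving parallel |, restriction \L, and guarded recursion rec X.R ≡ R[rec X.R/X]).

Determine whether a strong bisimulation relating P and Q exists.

NO

LTS(P): 7 reachable states
  m0 = rec X. a.(c.0\{b} + c.(X + X) + b.(a.X)\{b,c}) ⊢ --a--▸ m1
  m1 = c.0\{b} + c.((rec X. a.(c.0\{b} + c.(X + X) + b.(a.X)\{b,c})) + (rec X. a.(c.0\{b} + c.(X + X) + b.(a.X)\{b,c}))) + b.(a.(rec X. a.(c.0\{b} + c.(X + X) + b.(a.X)\{b,c})))\{b,c} ⊢ --b--▸ m2, --c--▸ m3, --c--▸ m4
  m2 = (a.(rec X. a.(c.0\{b} + c.(X + X) + b.(a.X)\{b,c})))\{b,c} ⊢ --a--▸ m5
  m3 = (rec X. a.(c.0\{b} + c.(X + X) + b.(a.X)\{b,c})) + (rec X. a.(c.0\{b} + c.(X + X) + b.(a.X)\{b,c})) ⊢ --a--▸ m1
  m4 = 0\{b} ⊢ ∅
  m5 = (rec X. a.(c.0\{b} + c.(X + X) + b.(a.X)\{b,c}))\{b,c} ⊢ --a--▸ m6
  m6 = (c.0\{b} + c.((rec X. a.(c.0\{b} + c.(X + X) + b.(a.X)\{b,c})) + (rec X. a.(c.0\{b} + c.(X + X) + b.(a.X)\{b,c}))) + b.(a.(rec X. a.(c.0\{b} + c.(X + X) + b.(a.X)\{b,c})))\{b,c})\{b,c} ⊢ ∅
LTS(Q): 5 reachable states
  n0 = rec X. a.(c.0\{b} + c.(X + X) + b.(b.X)\{b,c}) ⊢ --a--▸ n1
  n1 = c.0\{b} + c.((rec X. a.(c.0\{b} + c.(X + X) + b.(b.X)\{b,c})) + (rec X. a.(c.0\{b} + c.(X + X) + b.(b.X)\{b,c}))) + b.(b.(rec X. a.(c.0\{b} + c.(X + X) + b.(b.X)\{b,c})))\{b,c} ⊢ --b--▸ n2, --c--▸ n3, --c--▸ n4
  n2 = (b.(rec X. a.(c.0\{b} + c.(X + X) + b.(b.X)\{b,c})))\{b,c} ⊢ ∅
  n3 = (rec X. a.(c.0\{b} + c.(X + X) + b.(b.X)\{b,c})) + (rec X. a.(c.0\{b} + c.(X + X) + b.(b.X)\{b,c})) ⊢ --a--▸ n1
  n4 = 0\{b} ⊢ ∅
Partition-refinement fixed point:
  B0 = {m0, m3}
  B1 = {m1}
  B2 = {m4, m6, n2, n4}
  B3 = {m2}
  B4 = {m5}
  B5 = {n0, n3}
  B6 = {n1}
m0 ∈ B0, n0 ∈ B5 → different blocks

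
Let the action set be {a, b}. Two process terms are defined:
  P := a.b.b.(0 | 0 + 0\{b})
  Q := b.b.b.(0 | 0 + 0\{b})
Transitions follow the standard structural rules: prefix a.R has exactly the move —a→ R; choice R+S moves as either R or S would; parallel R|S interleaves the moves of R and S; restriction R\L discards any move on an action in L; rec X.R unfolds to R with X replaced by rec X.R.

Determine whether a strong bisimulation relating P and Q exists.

P ≁ Q

LTS(P): 4 reachable states
  u0 = a.b.b.(0 | 0 + 0\{b}) :: —a→ u1
  u1 = b.b.(0 | 0 + 0\{b}) :: —b→ u2
  u2 = b.(0 | 0 + 0\{b}) :: —b→ u3
  u3 = 0 | 0 + 0\{b} :: ·
LTS(Q): 4 reachable states
  v0 = b.b.b.(0 | 0 + 0\{b}) :: —b→ v1
  v1 = b.b.(0 | 0 + 0\{b}) :: —b→ v2
  v2 = b.(0 | 0 + 0\{b}) :: —b→ v3
  v3 = 0 | 0 + 0\{b} :: ·
Coarsest stable partition (strong bisimilarity classes):
  B0 = {u0}
  B1 = {u1, v1}
  B2 = {u2, v2}
  B3 = {u3, v3}
  B4 = {v0}
u0 ∈ B0, v0 ∈ B4 → different blocks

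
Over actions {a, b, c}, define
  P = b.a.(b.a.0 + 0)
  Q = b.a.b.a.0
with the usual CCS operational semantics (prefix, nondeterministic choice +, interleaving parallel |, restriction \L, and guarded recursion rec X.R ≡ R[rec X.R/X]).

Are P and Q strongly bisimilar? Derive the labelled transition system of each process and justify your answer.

LTS(P): 5 reachable states
  s0 = b.a.(b.a.0 + 0) → -b-> s1
  s1 = a.(b.a.0 + 0) → -a-> s2
  s2 = b.a.0 + 0 → -b-> s3
  s3 = a.0 → -a-> s4
  s4 = 0 → stopped
LTS(Q): 5 reachable states
  t0 = b.a.b.a.0 → -b-> t1
  t1 = a.b.a.0 → -a-> t2
  t2 = b.a.0 → -b-> t3
  t3 = a.0 → -a-> t4
  t4 = 0 → stopped
Bisimilarity quotient blocks:
  B0 = {s0, t0}
  B1 = {s1, t1}
  B2 = {s2, t2}
  B3 = {s3, t3}
  B4 = {s4, t4}
s0 ∈ B0, t0 ∈ B0 → same block

P ~ Q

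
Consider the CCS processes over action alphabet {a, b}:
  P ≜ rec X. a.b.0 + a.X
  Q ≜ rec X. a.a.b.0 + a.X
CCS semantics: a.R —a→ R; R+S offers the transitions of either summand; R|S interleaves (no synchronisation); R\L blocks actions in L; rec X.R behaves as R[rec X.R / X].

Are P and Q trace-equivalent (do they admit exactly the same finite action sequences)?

trace-distinct — witness ⟨ab⟩

P's transition system — 3 states:
  m0 = rec X. a.b.0 + a.X | —a→ m0, —a→ m1
  m1 = b.0 | —b→ m2
  m2 = 0 | ∅
Q's transition system — 4 states:
  n0 = rec X. a.a.b.0 + a.X | —a→ n0, —a→ n1
  n1 = a.b.0 | —a→ n2
  n2 = b.0 | —b→ n3
  n3 = 0 | ∅
Trace ⟨ab⟩ through P, begin at {m0}:
  step 1 (a): {m0, m1}
  step 2 (b): {m2}
  — P admits the full trace.
Trace ⟨ab⟩ through Q, begin at {n0}:
  step 1 (a): {n0, n1}
  step 2 (b): no successor for Q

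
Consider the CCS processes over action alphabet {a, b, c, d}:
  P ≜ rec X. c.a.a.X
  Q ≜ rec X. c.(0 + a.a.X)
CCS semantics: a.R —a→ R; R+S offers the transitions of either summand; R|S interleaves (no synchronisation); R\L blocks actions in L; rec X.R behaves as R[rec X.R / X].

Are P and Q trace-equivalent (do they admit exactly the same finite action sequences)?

LTS(P): 3 reachable states
  p0 = rec X. c.a.a.X | =c=> p1
  p1 = a.a.(rec X. c.a.a.X) | =a=> p2
  p2 = a.(rec X. c.a.a.X) | =a=> p0
LTS(Q): 3 reachable states
  q0 = rec X. c.(0 + a.a.X) | =c=> q1
  q1 = 0 + a.a.(rec X. c.(0 + a.a.X)) | =a=> q2
  q2 = a.(rec X. c.(0 + a.a.X)) | =a=> q0
Coarsest stable partition (strong bisimilarity classes):
  B0 = {p0, q0}
  B1 = {p1, q1}
  B2 = {p2, q2}
p0 ∈ B0, q0 ∈ B0 → same block
Bisimilar ⇒ trace-equivalent.

trace-equivalent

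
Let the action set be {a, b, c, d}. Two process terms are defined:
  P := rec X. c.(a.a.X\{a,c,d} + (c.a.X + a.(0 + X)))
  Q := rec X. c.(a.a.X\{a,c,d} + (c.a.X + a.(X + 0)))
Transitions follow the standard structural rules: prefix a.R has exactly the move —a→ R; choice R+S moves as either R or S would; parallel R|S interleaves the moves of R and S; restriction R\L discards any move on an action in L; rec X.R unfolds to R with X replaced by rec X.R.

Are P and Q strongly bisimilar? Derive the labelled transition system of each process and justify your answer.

LTS(P): 6 reachable states
  m0 = rec X. c.(a.a.X\{a,c,d} + (c.a.X + a.(0 + X))) :: --c--▸ m1
  m1 = a.a.(rec X. c.(a.a.X\{a,c,d} + (c.a.X + a.(0 + X))))\{a,c,d} + (c.a.(rec X. c.(a.a.X\{a,c,d} + (c.a.X + a.(0 + X)))) + a.(0 + (rec X. c.(a.a.X\{a,c,d} + (c.a.X + a.(0 + X)))))) :: --a--▸ m2, --a--▸ m3, --c--▸ m4
  m2 = 0 + (rec X. c.(a.a.X\{a,c,d} + (c.a.X + a.(0 + X)))) :: --c--▸ m1
  m3 = a.(rec X. c.(a.a.X\{a,c,d} + (c.a.X + a.(0 + X))))\{a,c,d} :: --a--▸ m5
  m4 = a.(rec X. c.(a.a.X\{a,c,d} + (c.a.X + a.(0 + X)))) :: --a--▸ m0
  m5 = (rec X. c.(a.a.X\{a,c,d} + (c.a.X + a.(0 + X))))\{a,c,d} :: deadlocked
LTS(Q): 6 reachable states
  n0 = rec X. c.(a.a.X\{a,c,d} + (c.a.X + a.(X + 0))) :: --c--▸ n1
  n1 = a.a.(rec X. c.(a.a.X\{a,c,d} + (c.a.X + a.(X + 0))))\{a,c,d} + (c.a.(rec X. c.(a.a.X\{a,c,d} + (c.a.X + a.(X + 0)))) + a.((rec X. c.(a.a.X\{a,c,d} + (c.a.X + a.(X + 0)))) + 0)) :: --a--▸ n2, --a--▸ n3, --c--▸ n4
  n2 = (rec X. c.(a.a.X\{a,c,d} + (c.a.X + a.(X + 0)))) + 0 :: --c--▸ n1
  n3 = a.(rec X. c.(a.a.X\{a,c,d} + (c.a.X + a.(X + 0))))\{a,c,d} :: --a--▸ n5
  n4 = a.(rec X. c.(a.a.X\{a,c,d} + (c.a.X + a.(X + 0)))) :: --a--▸ n0
  n5 = (rec X. c.(a.a.X\{a,c,d} + (c.a.X + a.(X + 0))))\{a,c,d} :: deadlocked
Partition-refinement fixed point:
  B0 = {m0, m2, n0, n2}
  B1 = {m1, n1}
  B2 = {m3, n3}
  B3 = {m5, n5}
  B4 = {m4, n4}
m0 ∈ B0, n0 ∈ B0 → same block

YES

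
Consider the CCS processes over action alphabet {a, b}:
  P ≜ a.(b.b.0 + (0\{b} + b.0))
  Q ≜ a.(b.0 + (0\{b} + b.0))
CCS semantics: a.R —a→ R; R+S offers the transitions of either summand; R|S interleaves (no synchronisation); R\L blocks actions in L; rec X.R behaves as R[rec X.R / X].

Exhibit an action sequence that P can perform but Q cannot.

abb

LTS(P): 4 reachable states
  m0 = a.(b.b.0 + (0\{b} + b.0)) ⊢ --a--▸ m1
  m1 = b.b.0 + (0\{b} + b.0) ⊢ --b--▸ m2, --b--▸ m3
  m2 = 0 ⊢ deadlocked
  m3 = b.0 ⊢ --b--▸ m2
LTS(Q): 3 reachable states
  n0 = a.(b.0 + (0\{b} + b.0)) ⊢ --a--▸ n1
  n1 = b.0 + (0\{b} + b.0) ⊢ --b--▸ n2
  n2 = 0 ⊢ deadlocked
Trace ⟨abb⟩ through P, begin at {m0}:
  [1] a ⇒ {m1}
  [2] b ⇒ {m2, m3}
  [3] b ⇒ {m2}
  P completes σ.
Trace ⟨abb⟩ through Q, begin at {n0}:
  [1] a ⇒ {n1}
  [2] b ⇒ {n2}
  [3] b ⇒ ∅ (Q stuck)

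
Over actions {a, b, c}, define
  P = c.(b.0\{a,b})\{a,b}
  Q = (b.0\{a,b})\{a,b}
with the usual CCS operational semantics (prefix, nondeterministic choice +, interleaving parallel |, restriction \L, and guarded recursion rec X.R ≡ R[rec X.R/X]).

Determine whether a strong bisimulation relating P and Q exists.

P's transition system — 2 states:
  p0 = c.(b.0\{a,b})\{a,b} ⊢ --c--▸ p1
  p1 = (b.0\{a,b})\{a,b} ⊢ stopped
Q's transition system — 1 states:
  q0 = (b.0\{a,b})\{a,b} ⊢ stopped
Partition-refinement fixed point:
  B0 = {p0}
  B1 = {p1, q0}
p0 ∈ B0, q0 ∈ B1 → different blocks

not bisimilar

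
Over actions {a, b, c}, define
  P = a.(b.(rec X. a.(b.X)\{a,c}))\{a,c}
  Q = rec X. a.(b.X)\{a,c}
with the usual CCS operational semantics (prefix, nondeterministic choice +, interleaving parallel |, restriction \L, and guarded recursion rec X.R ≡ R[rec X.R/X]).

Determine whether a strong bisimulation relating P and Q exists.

LTS(P): 3 reachable states
  u0 = a.(b.(rec X. a.(b.X)\{a,c}))\{a,c} ⊢ =a=> u1
  u1 = (b.(rec X. a.(b.X)\{a,c}))\{a,c} ⊢ =b=> u2
  u2 = (rec X. a.(b.X)\{a,c})\{a,c} ⊢ ·
LTS(Q): 3 reachable states
  v0 = rec X. a.(b.X)\{a,c} ⊢ =a=> v1
  v1 = (b.(rec X. a.(b.X)\{a,c}))\{a,c} ⊢ =b=> v2
  v2 = (rec X. a.(b.X)\{a,c})\{a,c} ⊢ ·
Coarsest stable partition (strong bisimilarity classes):
  B0 = {u0, v0}
  B1 = {u1, v1}
  B2 = {u2, v2}
u0 ∈ B0, v0 ∈ B0 → same block

bisimilar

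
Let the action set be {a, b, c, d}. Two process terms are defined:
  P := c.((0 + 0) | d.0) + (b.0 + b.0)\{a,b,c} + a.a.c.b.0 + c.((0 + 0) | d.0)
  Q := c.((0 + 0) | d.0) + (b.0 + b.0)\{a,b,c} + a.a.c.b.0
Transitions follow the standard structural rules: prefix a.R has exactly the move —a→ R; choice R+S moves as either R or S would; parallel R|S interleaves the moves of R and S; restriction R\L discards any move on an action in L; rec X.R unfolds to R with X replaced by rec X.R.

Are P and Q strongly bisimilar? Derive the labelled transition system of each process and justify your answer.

bisimilar

LTS(P): 7 reachable states
  m0 = c.((0 + 0) | d.0) + (b.0 + b.0)\{a,b,c} + a.a.c.b.0 + c.((0 + 0) | d.0) → --a--▸ m1, --c--▸ m2
  m1 = a.c.b.0 → --a--▸ m3
  m2 = (0 + 0) | d.0 → --d--▸ m4
  m3 = c.b.0 → --c--▸ m5
  m4 = (0 + 0) | 0 → ∅
  m5 = b.0 → --b--▸ m6
  m6 = 0 → ∅
LTS(Q): 7 reachable states
  n0 = c.((0 + 0) | d.0) + (b.0 + b.0)\{a,b,c} + a.a.c.b.0 → --a--▸ n1, --c--▸ n2
  n1 = a.c.b.0 → --a--▸ n3
  n2 = (0 + 0) | d.0 → --d--▸ n4
  n3 = c.b.0 → --c--▸ n5
  n4 = (0 + 0) | 0 → ∅
  n5 = b.0 → --b--▸ n6
  n6 = 0 → ∅
Partition-refinement fixed point:
  B0 = {m0, n0}
  B1 = {m1, n1}
  B2 = {m3, n3}
  B3 = {m5, n5}
  B4 = {m4, m6, n4, n6}
  B5 = {m2, n2}
m0 ∈ B0, n0 ∈ B0 → same block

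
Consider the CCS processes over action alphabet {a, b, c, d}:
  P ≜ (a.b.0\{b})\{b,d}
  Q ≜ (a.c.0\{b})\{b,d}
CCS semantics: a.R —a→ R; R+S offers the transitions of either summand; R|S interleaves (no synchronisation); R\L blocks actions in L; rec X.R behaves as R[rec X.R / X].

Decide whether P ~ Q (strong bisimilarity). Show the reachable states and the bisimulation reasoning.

LTS(P): 2 reachable states
  p0 = (a.b.0\{b})\{b,d} → =a=> p1
  p1 = (b.0\{b})\{b,d} → ·
LTS(Q): 3 reachable states
  q0 = (a.c.0\{b})\{b,d} → =a=> q1
  q1 = (c.0\{b})\{b,d} → =c=> q2
  q2 = 0\{b}\{b,d} → ·
Partition-refinement fixed point:
  B0 = {p0}
  B1 = {p1, q2}
  B2 = {q0}
  B3 = {q1}
p0 ∈ B0, q0 ∈ B2 → different blocks

NO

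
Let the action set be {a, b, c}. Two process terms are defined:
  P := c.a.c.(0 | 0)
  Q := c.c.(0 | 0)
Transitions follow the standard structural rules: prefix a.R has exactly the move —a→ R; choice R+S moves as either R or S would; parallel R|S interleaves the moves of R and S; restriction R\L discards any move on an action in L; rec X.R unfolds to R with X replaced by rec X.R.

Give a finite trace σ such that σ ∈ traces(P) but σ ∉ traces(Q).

P's transition system — 4 states:
  m0 = c.a.c.(0 | 0) | =c=> m1
  m1 = a.c.(0 | 0) | =a=> m2
  m2 = c.(0 | 0) | =c=> m3
  m3 = 0 | 0 | deadlocked
Q's transition system — 3 states:
  n0 = c.c.(0 | 0) | =c=> n1
  n1 = c.(0 | 0) | =c=> n2
  n2 = 0 | 0 | deadlocked
Run σ = ⟨ca⟩ on P: start {m0}
  after c @ step 1: {m1}
  after a @ step 2: {m2}
  — P admits the full trace.
Run σ = ⟨ca⟩ on Q: start {n0}
  after c @ step 1: {n1}
  after a @ step 2: ∅ (Q stuck)

ca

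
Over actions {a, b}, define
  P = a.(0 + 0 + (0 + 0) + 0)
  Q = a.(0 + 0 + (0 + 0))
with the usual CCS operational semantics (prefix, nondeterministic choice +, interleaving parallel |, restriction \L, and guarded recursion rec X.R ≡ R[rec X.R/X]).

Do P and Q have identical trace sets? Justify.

Reachable graph of P (2 states):
  u0 = a.(0 + 0 + (0 + 0) + 0) | ··a··> u1
  u1 = 0 + 0 + (0 + 0) + 0 | ·
Reachable graph of Q (2 states):
  v0 = a.(0 + 0 + (0 + 0)) | ··a··> v1
  v1 = 0 + 0 + (0 + 0) | ·
Bisimilarity quotient blocks:
  B0 = {u0, v0}
  B1 = {u1, v1}
u0 ∈ B0, v0 ∈ B0 → same block
Bisimilar ⇒ trace-equivalent.

traces(P) = traces(Q)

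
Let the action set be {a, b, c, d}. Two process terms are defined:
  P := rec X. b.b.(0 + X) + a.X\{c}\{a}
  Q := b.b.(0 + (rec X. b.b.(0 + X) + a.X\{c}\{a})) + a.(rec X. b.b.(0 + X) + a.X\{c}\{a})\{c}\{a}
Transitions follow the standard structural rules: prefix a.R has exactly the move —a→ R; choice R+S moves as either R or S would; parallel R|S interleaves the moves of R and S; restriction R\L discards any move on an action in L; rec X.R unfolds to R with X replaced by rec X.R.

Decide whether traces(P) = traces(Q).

YES

Reachable graph of P (6 states):
  p0 = rec X. b.b.(0 + X) + a.X\{c}\{a} ⊢ =a=> p1, =b=> p2
  p1 = (rec X. b.b.(0 + X) + a.X\{c}\{a})\{c}\{a} ⊢ =b=> p3
  p2 = b.(0 + (rec X. b.b.(0 + X) + a.X\{c}\{a})) ⊢ =b=> p4
  p3 = (b.(0 + (rec X. b.b.(0 + X) + a.X\{c}\{a})))\{c}\{a} ⊢ =b=> p5
  p4 = 0 + (rec X. b.b.(0 + X) + a.X\{c}\{a}) ⊢ =a=> p1, =b=> p2
  p5 = (0 + (rec X. b.b.(0 + X) + a.X\{c}\{a}))\{c}\{a} ⊢ =b=> p3
Reachable graph of Q (6 states):
  q0 = b.b.(0 + (rec X. b.b.(0 + X) + a.X\{c}\{a})) + a.(rec X. b.b.(0 + X) + a.X\{c}\{a})\{c}\{a} ⊢ =a=> q1, =b=> q2
  q1 = (rec X. b.b.(0 + X) + a.X\{c}\{a})\{c}\{a} ⊢ =b=> q3
  q2 = b.(0 + (rec X. b.b.(0 + X) + a.X\{c}\{a})) ⊢ =b=> q4
  q3 = (b.(0 + (rec X. b.b.(0 + X) + a.X\{c}\{a})))\{c}\{a} ⊢ =b=> q5
  q4 = 0 + (rec X. b.b.(0 + X) + a.X\{c}\{a}) ⊢ =a=> q1, =b=> q2
  q5 = (0 + (rec X. b.b.(0 + X) + a.X\{c}\{a}))\{c}\{a} ⊢ =b=> q3
Partition-refinement fixed point:
  B0 = {p0, p4, q0, q4}
  B1 = {p2, q2}
  B2 = {p1, p3, p5, q1, q3, q5}
p0 ∈ B0, q0 ∈ B0 → same block
Bisimilar ⇒ trace-equivalent.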